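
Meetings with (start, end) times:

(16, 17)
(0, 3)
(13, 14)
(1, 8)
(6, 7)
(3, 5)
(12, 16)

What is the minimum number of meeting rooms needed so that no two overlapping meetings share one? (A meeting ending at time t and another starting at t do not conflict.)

2

Events (time:±→running): 0:+→1 1:+→2 … peak 2.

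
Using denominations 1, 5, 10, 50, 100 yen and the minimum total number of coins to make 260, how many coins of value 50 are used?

1

260 = 2×100 + 1×50 + 1×10
Count of 50: 1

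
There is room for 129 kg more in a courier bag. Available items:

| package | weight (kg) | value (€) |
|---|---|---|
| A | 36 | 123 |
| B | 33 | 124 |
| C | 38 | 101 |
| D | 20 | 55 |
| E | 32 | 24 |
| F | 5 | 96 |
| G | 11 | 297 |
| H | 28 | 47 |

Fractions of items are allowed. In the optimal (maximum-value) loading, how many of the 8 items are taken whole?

5

Greedy by value/weight ratio, highest first.
Ratios (sorted): G 27.00, F 19.20, B 3.76, A 3.42, D 2.75, C 2.66, H 1.68, E 0.75
take G (11 @ 297); take F (5 @ 96); take B (33 @ 124); take A (36 @ 123); take D (20 @ 55); take 24/38 of C → 63.79. Capacity used 129/129.
5 item(s) taken whole; one partial (take 24/38 of C).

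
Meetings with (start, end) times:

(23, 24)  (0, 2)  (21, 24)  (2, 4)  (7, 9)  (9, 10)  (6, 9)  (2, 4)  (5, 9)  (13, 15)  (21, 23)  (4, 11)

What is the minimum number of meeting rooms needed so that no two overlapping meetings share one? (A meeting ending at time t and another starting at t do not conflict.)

The answer is the maximum number of intervals overlapping at any instant.
starts: [0, 2, 2, 4, 5, 6, 7, 9, 13, 21, 21, 23]
ends:   [2, 4, 4, 9, 9, 9, 10, 11, 15, 23, 24, 24]
s0→1 e2→0 s2→1 s2→2 e4→1 e4→0 s4→1 s5→2 s6→3 s7→4  — peak 4.

4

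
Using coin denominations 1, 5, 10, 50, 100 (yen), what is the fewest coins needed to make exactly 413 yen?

Use the largest denomination that fits, subtract, and repeat.
413 = 4×100 + 1×10 + 3×1
Total coins = 4 + 1 + 3 = 8

8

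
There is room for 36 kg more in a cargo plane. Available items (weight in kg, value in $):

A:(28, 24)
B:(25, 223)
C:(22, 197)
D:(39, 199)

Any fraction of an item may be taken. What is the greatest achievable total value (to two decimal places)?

321.88

Sort by value per unit weight and fill in that order.
Ratios (sorted): C 8.95, B 8.92, D 5.10, A 0.86
take C (22 @ 197); take 14/25 of B → 124.88. Capacity used 36/36.
Total value = 321.88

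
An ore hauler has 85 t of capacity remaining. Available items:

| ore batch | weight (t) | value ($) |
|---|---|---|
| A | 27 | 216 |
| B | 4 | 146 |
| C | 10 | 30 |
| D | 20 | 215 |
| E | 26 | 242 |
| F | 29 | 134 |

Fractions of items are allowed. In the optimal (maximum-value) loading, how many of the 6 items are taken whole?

Sort by value per unit weight and fill in that order.
Order: B (146/4=36.50) > D (215/20=10.75) > E (242/26=9.31) > A (216/27=8.00) > F (134/29=4.62) > C (30/10=3.00)
Fill: take B (4 @ 146) → take D (20 @ 215) → take E (26 @ 242) → take A (27 @ 216) → take 8/29 of F → 36.97; 85/85 used.
4 item(s) taken whole; one partial (take 8/29 of F).

4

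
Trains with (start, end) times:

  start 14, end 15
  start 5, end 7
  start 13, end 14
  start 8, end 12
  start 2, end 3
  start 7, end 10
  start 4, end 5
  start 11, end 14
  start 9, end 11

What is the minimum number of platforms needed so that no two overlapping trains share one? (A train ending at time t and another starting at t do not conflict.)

Events (time:±→running): 2:+→1 3:-→0 4:+→1 5:-→0 5:+→1 7:-→0 7:+→1 8:+→2 9:+→3 … peak 3.

3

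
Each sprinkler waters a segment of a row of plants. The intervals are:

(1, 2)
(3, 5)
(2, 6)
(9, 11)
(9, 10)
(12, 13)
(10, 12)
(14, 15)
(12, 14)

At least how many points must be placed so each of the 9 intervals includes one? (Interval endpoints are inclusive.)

Sort by right endpoint; whenever an interval is uncovered, place a point at its right end.
Sorted: [1,2] [3,5] [2,6] [9,10] [9,11] [10,12] [12,13] [12,14] [14,15]
{[1,2]} hit by 2; {[3,5],[2,6]} hit by 5; {[9,10],[9,11],[10,12]} hit by 10; {[12,13],[12,14]} hit by 13; {[14,15]} hit by 15.
Points: 2, 5, 10, 13, 15 (5 total).

5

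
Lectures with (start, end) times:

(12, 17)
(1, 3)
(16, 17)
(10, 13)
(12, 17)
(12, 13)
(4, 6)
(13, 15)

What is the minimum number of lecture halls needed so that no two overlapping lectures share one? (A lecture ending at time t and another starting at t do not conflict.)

4

Events (time:±→running): 1:+→1 3:-→0 4:+→1 6:-→0 10:+→1 12:+→2 12:+→3 12:+→4 … peak 4.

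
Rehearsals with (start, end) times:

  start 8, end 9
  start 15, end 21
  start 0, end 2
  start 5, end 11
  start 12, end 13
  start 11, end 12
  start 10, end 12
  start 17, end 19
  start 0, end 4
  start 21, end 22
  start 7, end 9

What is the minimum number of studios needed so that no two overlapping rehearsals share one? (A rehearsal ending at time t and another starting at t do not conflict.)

The answer is the maximum number of intervals overlapping at any instant.
starts: [0, 0, 5, 7, 8, 10, 11, 12, 15, 17, 21]
ends:   [2, 4, 9, 9, 11, 12, 12, 13, 19, 21, 22]
s0→1 s0→2 e2→1 e4→0 s5→1 s7→2 s8→3  — peak 3.

3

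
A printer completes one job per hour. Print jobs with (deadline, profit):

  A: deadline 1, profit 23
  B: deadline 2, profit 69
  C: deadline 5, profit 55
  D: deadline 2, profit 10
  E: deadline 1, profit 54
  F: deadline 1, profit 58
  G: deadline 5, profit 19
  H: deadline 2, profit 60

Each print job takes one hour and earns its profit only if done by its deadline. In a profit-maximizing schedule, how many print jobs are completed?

4

Take jobs in profit order; each goes to the latest open slot no later than its deadline.
By profit: B(d2,69), H(d2,60), F(d1,58), C(d5,55), E(d1,54), A(d1,23), G(d5,19), D(d2,10)
B→slot 2; H→slot 1; F skipped; C→slot 5; E skipped; A skipped; G→slot 4; D skipped.
4 of 8 scheduled.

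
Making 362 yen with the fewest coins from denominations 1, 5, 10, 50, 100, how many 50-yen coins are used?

1

Greedy: take as many of the largest coin as possible, then repeat with the remainder.
362 = 3×100 + 1×50 + 1×10 + 2×1
Count of 50: 1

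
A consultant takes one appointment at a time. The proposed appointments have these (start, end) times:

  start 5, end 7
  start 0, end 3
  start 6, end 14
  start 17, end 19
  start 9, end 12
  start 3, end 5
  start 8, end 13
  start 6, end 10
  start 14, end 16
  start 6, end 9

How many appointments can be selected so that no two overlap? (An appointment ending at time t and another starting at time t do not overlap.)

Sort by end time and greedily take each interval whose start is ≥ the last chosen end.
Sorted by end: (0,3)  (3,5)  (5,7)  (6,9)  (6,10)  (9,12)  (8,13)  (6,14)  (14,16)  (17,19)
take (0,3); take (3,5); take (5,7); skip (6,9); take (9,12); take (14,16); take (17,19).
Selected 6 appointments.

6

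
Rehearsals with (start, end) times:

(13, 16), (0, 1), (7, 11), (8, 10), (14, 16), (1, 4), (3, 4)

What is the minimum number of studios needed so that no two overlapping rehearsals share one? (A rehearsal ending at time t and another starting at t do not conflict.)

Count concurrent intervals with a sweep; the peak is the room count.
starts: [0, 1, 3, 7, 8, 13, 14]
ends:   [1, 4, 4, 10, 11, 16, 16]
s0→1 e1→0 s1→1 s3→2  — peak 2.

2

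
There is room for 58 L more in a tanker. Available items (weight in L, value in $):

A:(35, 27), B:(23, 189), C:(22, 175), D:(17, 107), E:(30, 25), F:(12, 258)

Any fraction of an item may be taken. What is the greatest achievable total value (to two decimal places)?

Ratios (sorted): F 21.50, B 8.22, C 7.95, D 6.29, E 0.83, A 0.77
take F (12 @ 258); take B (23 @ 189); take C (22 @ 175); take 1/17 of D → 6.29. Capacity used 58/58.
Total value = 628.29

628.29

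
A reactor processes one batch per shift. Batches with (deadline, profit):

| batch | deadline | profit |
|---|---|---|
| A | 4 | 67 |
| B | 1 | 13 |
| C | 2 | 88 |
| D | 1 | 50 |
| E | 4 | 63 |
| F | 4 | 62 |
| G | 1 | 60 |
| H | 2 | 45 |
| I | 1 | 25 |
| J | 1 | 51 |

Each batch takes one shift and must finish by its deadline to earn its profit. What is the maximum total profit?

Sort by profit descending; place each in the latest free slot ≤ its deadline.
Profit order: C=88 A=67 E=63 F=62 G=60 J=51 D=50 H=45 I=25 B=13
Assign: C→slot 2, A→slot 4, E→slot 3, F→slot 1, G skipped, J skipped, D skipped, H skipped, I skipped, B skipped.
Slots: [1:F] [2:C] [3:E] [4:A]
Profit = 62 + 88 + 63 + 67 = 280

280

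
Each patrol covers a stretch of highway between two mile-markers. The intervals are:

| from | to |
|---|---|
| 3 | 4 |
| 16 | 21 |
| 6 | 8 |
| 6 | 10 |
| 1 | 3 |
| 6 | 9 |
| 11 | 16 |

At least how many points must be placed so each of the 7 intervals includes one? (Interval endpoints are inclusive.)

Sort by right endpoint; whenever an interval is uncovered, place a point at its right end.
Sorted: [1,3] [3,4] [6,8] [6,9] [6,10] [11,16] [16,21]
{[1,3],[3,4]} hit by 3; {[6,8],[6,9],[6,10]} hit by 8; {[11,16],[16,21]} hit by 16.
Points: 3, 8, 16 (3 total).

3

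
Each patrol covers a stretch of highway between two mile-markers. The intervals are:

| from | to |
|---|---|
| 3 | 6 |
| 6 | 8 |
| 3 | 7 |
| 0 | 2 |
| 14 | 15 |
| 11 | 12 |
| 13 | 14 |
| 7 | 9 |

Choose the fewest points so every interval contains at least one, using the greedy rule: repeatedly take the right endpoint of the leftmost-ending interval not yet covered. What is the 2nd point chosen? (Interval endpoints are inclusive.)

Sort by right endpoint; whenever an interval is uncovered, place a point at its right end.
By right end: [0,2]  [3,6]  [3,7]  [6,8]  [7,9]  [11,12]  [13,14]  [14,15]
[0,2] uncovered → point at 2; [3,6] uncovered → point at 6; [7,9] uncovered → point at 9; [11,12] uncovered → point at 12; [13,14] uncovered → point at 14.
Points: 2, 6, 9, 12, 14 (5 total).

6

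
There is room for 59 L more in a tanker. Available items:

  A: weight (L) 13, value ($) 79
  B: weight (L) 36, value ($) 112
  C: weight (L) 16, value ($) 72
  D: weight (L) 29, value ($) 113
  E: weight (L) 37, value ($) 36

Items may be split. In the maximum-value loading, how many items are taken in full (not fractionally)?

Greedy by value/weight ratio, highest first.
Order: A (79/13=6.08) > C (72/16=4.50) > D (113/29=3.90) > B (112/36=3.11) > E (36/37=0.97)
Fill: take A (13 @ 79) → take C (16 @ 72) → take D (29 @ 113) → take 1/36 of B → 3.11; 59/59 used.
3 item(s) taken whole; one partial (take 1/36 of B).

3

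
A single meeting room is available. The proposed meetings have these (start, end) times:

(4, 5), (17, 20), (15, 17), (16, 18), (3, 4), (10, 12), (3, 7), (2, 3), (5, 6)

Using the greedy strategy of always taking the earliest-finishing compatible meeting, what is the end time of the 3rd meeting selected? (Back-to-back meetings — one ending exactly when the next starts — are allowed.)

5

Order by finish time; keep every interval that doesn't clash with the previous kept one.
Sorted by end: (2,3)  (3,4)  (4,5)  (5,6)  (3,7)  (10,12)  (15,17)  (16,18)  (17,20)
take (2,3); take (3,4); take (4,5); take (5,6); take (10,12); take (15,17); skip (16,18); take (17,20).
Selected: (2,3) (3,4) (4,5) (5,6) (10,12) (15,17) (17,20)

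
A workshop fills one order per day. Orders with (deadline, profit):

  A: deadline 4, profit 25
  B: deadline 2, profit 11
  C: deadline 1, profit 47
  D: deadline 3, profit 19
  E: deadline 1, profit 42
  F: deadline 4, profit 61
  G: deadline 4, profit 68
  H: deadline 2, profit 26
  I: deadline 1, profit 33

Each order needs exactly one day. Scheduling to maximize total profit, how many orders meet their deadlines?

Take jobs in profit order; each goes to the latest open slot no later than its deadline.
By profit: G(d4,68), F(d4,61), C(d1,47), E(d1,42), I(d1,33), H(d2,26), A(d4,25), D(d3,19), B(d2,11)
G→slot 4; F→slot 3; C→slot 1; E skipped; I skipped; H→slot 2; A skipped; D skipped; B skipped.
4 of 9 scheduled.

4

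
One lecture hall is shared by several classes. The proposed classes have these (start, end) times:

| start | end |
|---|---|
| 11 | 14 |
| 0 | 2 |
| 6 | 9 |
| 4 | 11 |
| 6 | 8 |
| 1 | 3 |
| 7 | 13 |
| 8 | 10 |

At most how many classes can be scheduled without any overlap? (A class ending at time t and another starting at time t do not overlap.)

By end time: (0,2), (1,3), (6,8), (6,9), (8,10), (4,11), (7,13), (11,14).
Pick (0,2); next start ≥ 2 → (6,8); next start ≥ 8 → (8,10); next start ≥ 10 → (11,14).
Selected 4 classes.

4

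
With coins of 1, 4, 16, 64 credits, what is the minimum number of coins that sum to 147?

6

Greedy: take as many of the largest coin as possible, then repeat with the remainder.
147 − 2×64→19 − 1×16→3 − 3×1→0
Total coins = 2 + 1 + 3 = 6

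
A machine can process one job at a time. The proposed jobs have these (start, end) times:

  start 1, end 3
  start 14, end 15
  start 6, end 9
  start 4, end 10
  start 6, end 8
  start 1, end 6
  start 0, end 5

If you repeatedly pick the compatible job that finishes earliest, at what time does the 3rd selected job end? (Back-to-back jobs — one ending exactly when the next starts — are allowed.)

By end time: (1,3), (0,5), (1,6), (6,8), (6,9), (4,10), (14,15).
Pick (1,3); next start ≥ 3 → (6,8); next start ≥ 8 → (14,15).
Selected: (1,3) (6,8) (14,15)

15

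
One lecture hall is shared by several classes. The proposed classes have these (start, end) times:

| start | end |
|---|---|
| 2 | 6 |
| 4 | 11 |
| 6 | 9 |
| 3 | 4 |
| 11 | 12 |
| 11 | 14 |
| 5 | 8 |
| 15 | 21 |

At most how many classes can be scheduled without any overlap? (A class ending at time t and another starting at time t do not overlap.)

4

Greedy by earliest finish: after sorting by end time, pick each interval compatible with the last pick.
By end time: (3,4), (2,6), (5,8), (6,9), (4,11), (11,12), (11,14), (15,21).
Pick (3,4); next start ≥ 4 → (5,8); next start ≥ 8 → (11,12); next start ≥ 12 → (15,21).
Selected 4 classes.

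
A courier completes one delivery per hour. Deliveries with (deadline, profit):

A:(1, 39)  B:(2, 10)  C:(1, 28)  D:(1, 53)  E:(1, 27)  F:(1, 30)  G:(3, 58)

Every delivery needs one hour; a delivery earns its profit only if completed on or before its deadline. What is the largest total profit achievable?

Sort by profit descending; place each in the latest free slot ≤ its deadline.
By profit: G(d3,58), D(d1,53), A(d1,39), F(d1,30), C(d1,28), E(d1,27), B(d2,10)
G→slot 3; D→slot 1; A skipped; F skipped; C skipped; E skipped; B→slot 2.
Profit = 53 + 10 + 58 = 121

121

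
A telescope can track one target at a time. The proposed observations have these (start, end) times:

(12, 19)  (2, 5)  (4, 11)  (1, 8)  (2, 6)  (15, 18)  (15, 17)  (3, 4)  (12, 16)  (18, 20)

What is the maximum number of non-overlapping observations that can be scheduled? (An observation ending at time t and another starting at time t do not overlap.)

4

Order by finish time; keep every interval that doesn't clash with the previous kept one.
Sorted by end: (3,4)  (2,5)  (2,6)  (1,8)  (4,11)  (12,16)  (15,17)  (15,18)  (12,19)  (18,20)
take (3,4); skip (1,8); take (4,11); take (12,16); skip (12,19); take (18,20).
Selected 4 observations.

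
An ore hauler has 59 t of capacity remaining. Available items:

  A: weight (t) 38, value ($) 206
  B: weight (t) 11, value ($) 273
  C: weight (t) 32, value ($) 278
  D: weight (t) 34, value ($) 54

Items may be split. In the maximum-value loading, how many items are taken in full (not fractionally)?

2

Sort by value per unit weight and fill in that order.
Order: B (273/11=24.82) > C (278/32=8.69) > A (206/38=5.42) > D (54/34=1.59)
Fill: take B (11 @ 273) → take C (32 @ 278) → take 16/38 of A → 86.74; 59/59 used.
2 item(s) taken whole; one partial (take 16/38 of A).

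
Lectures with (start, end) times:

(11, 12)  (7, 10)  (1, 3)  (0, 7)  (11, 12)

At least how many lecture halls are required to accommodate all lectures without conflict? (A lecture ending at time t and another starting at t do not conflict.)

2

The answer is the maximum number of intervals overlapping at any instant.
Events (time:±→running): 0:+→1 1:+→2 … peak 2.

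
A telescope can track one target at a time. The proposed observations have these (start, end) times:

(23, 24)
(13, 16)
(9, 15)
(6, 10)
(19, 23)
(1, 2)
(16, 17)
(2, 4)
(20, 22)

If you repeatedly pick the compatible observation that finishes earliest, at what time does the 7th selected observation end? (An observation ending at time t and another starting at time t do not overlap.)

Order by finish time; keep every interval that doesn't clash with the previous kept one.
By end time: (1,2), (2,4), (6,10), (9,15), (13,16), (16,17), (20,22), (19,23), (23,24).
Pick (1,2); next start ≥ 2 → (2,4); next start ≥ 4 → (6,10); next start ≥ 10 → (13,16); next start ≥ 16 → (16,17); next start ≥ 17 → (20,22); next start ≥ 22 → (23,24).
Selected: (1,2) (2,4) (6,10) (13,16) (16,17) (20,22) (23,24)

24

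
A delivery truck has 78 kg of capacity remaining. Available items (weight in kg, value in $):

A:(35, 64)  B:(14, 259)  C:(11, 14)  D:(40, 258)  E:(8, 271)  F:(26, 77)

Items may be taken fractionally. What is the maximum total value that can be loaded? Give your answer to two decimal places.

835.38

Greedy by value/weight ratio, highest first.
Order: E (271/8=33.88) > B (259/14=18.50) > D (258/40=6.45) > F (77/26=2.96) > A (64/35=1.83) > C (14/11=1.27)
Fill: take E (8 @ 271) → take B (14 @ 259) → take D (40 @ 258) → take 16/26 of F → 47.38; 78/78 used.
Total value = 835.38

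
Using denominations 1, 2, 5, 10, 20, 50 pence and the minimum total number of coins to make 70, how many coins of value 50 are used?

1

Use the largest denomination that fits, subtract, and repeat.
70 − 1×50→20 − 1×20→0
Count of 50: 1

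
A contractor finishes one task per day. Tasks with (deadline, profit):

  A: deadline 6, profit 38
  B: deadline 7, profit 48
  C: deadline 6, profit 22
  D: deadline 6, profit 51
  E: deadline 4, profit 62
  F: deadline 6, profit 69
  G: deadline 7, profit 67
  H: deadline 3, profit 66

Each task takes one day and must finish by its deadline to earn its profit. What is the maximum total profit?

401

Profit order: F=69 G=67 H=66 E=62 D=51 B=48 A=38 C=22
Assign: F→slot 6, G→slot 7, H→slot 3, E→slot 4, D→slot 5, B→slot 2, A→slot 1, C skipped.
Slots: [1:A] [2:B] [3:H] [4:E] [5:D] [6:F] [7:G]
Profit = 38 + 48 + 66 + 62 + 51 + 69 + 67 = 401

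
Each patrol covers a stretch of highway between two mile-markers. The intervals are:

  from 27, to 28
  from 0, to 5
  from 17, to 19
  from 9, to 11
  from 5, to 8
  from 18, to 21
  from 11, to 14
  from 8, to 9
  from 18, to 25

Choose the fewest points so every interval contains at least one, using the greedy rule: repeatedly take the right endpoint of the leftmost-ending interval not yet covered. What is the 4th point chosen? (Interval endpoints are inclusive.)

19

By right end: [0,5]  [5,8]  [8,9]  [9,11]  [11,14]  [17,19]  [18,21]  [18,25]  [27,28]
[0,5] uncovered → point at 5; [8,9] uncovered → point at 9; [11,14] uncovered → point at 14; [17,19] uncovered → point at 19; [27,28] uncovered → point at 28.
Points: 5, 9, 14, 19, 28 (5 total).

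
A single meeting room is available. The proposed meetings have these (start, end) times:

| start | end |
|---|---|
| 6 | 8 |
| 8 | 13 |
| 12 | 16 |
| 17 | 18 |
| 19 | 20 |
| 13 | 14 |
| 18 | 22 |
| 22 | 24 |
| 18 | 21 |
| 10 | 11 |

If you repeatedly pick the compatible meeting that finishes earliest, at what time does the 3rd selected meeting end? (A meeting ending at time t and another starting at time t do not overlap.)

Sort by end time and greedily take each interval whose start is ≥ the last chosen end.
Sorted by end: (6,8)  (10,11)  (8,13)  (13,14)  (12,16)  (17,18)  (19,20)  (18,21)  (18,22)  (22,24)
take (6,8); take (10,11); skip (8,13); take (13,14); take (17,18); take (19,20); take (22,24).
Selected: (6,8) (10,11) (13,14) (17,18) (19,20) (22,24)

14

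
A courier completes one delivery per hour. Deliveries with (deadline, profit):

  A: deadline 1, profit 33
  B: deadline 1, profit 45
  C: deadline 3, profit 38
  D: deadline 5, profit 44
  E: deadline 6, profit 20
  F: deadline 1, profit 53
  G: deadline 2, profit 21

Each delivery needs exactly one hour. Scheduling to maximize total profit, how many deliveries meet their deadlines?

5

Take jobs in profit order; each goes to the latest open slot no later than its deadline.
By profit: F(d1,53), B(d1,45), D(d5,44), C(d3,38), A(d1,33), G(d2,21), E(d6,20)
F→slot 1; B skipped; D→slot 5; C→slot 3; A skipped; G→slot 2; E→slot 6.
5 of 7 scheduled.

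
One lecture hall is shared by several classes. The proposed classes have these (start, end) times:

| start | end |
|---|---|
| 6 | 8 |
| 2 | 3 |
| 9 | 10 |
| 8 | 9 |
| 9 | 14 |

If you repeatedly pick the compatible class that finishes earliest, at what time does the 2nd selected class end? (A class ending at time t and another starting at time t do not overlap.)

Sorted by end: (2,3)  (6,8)  (8,9)  (9,10)  (9,14)
take (2,3); take (6,8); take (8,9); take (9,10).
Selected: (2,3) (6,8) (8,9) (9,10)

8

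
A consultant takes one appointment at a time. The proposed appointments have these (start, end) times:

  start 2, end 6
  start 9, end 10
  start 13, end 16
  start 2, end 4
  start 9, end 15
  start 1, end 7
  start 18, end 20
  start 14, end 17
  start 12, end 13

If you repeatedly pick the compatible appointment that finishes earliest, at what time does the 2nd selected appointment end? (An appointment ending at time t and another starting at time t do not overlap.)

Sort by end time and greedily take each interval whose start is ≥ the last chosen end.
By end time: (2,4), (2,6), (1,7), (9,10), (12,13), (9,15), (13,16), (14,17), (18,20).
Pick (2,4); next start ≥ 4 → (9,10); next start ≥ 10 → (12,13); next start ≥ 13 → (13,16); next start ≥ 16 → (18,20).
Selected: (2,4) (9,10) (12,13) (13,16) (18,20)

10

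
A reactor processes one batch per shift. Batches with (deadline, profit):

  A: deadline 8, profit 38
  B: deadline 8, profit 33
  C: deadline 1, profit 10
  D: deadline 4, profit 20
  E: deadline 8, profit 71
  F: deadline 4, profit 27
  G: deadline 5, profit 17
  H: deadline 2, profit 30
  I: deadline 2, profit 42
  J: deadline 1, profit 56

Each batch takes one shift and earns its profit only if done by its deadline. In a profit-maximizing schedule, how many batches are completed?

8

Profit order: E=71 J=56 I=42 A=38 B=33 H=30 F=27 D=20 G=17 C=10
Assign: E→slot 8, J→slot 1, I→slot 2, A→slot 7, B→slot 6, H skipped, F→slot 4, D→slot 3, G→slot 5, C skipped.
Slots: [1:J] [2:I] [3:D] [4:F] [5:G] [6:B] [7:A] [8:E]
8 of 10 scheduled.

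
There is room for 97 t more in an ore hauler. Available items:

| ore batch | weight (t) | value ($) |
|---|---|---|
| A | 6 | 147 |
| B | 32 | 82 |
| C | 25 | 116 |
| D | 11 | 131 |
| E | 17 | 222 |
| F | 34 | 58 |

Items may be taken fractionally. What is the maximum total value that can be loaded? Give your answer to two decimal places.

708.24

Ratios (sorted): A 24.50, E 13.06, D 11.91, C 4.64, B 2.56, F 1.71
take A (6 @ 147); take E (17 @ 222); take D (11 @ 131); take C (25 @ 116); take B (32 @ 82); take 6/34 of F → 10.24. Capacity used 97/97.
Total value = 708.24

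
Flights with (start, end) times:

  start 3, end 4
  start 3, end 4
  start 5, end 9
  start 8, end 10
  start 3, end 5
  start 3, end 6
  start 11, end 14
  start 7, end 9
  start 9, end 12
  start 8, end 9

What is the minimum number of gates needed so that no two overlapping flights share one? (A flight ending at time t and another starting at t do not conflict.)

Count concurrent intervals with a sweep; the peak is the room count.
Events (time:±→running): 3:+→1 3:+→2 3:+→3 3:+→4 … peak 4.

4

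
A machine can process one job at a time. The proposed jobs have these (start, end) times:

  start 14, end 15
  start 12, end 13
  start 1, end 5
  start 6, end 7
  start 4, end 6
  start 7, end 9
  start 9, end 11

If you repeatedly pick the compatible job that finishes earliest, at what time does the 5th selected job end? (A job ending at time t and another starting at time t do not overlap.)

13

Order by finish time; keep every interval that doesn't clash with the previous kept one.
Sorted by end: (1,5)  (4,6)  (6,7)  (7,9)  (9,11)  (12,13)  (14,15)
take (1,5); skip (4,6); take (6,7); take (7,9); take (9,11); take (12,13); take (14,15).
Selected: (1,5) (6,7) (7,9) (9,11) (12,13) (14,15)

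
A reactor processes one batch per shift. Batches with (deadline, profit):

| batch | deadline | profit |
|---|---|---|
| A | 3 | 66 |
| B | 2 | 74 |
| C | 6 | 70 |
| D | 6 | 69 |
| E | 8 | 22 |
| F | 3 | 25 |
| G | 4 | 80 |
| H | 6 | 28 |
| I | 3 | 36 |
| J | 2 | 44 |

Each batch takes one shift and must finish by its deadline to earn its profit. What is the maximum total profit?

By profit: G(d4,80), B(d2,74), C(d6,70), D(d6,69), A(d3,66), J(d2,44), I(d3,36), H(d6,28), F(d3,25), E(d8,22)
G→slot 4; B→slot 2; C→slot 6; D→slot 5; A→slot 3; J→slot 1; I skipped; H skipped; F skipped; E→slot 8.
Profit = 44 + 74 + 66 + 80 + 69 + 70 + 22 = 425

425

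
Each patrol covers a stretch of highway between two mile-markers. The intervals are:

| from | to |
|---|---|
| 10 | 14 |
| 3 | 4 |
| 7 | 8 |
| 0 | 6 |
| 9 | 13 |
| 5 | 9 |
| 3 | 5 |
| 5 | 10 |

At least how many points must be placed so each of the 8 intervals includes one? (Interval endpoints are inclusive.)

3

By right end: [3,4]  [3,5]  [0,6]  [7,8]  [5,9]  [5,10]  [9,13]  [10,14]
[3,4] uncovered → point at 4; [7,8] uncovered → point at 8; [9,13] uncovered → point at 13.
Points: 4, 8, 13 (3 total).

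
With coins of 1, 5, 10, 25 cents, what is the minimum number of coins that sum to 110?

5

110 − 4×25→10 − 1×10→0
Total coins = 4 + 1 = 5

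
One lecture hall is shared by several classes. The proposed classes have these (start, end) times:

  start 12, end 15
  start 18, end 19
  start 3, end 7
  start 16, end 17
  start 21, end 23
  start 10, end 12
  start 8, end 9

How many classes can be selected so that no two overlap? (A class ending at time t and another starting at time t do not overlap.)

Sort by end time and greedily take each interval whose start is ≥ the last chosen end.
By end time: (3,7), (8,9), (10,12), (12,15), (16,17), (18,19), (21,23).
Pick (3,7); next start ≥ 7 → (8,9); next start ≥ 9 → (10,12); next start ≥ 12 → (12,15); next start ≥ 15 → (16,17); next start ≥ 17 → (18,19); next start ≥ 19 → (21,23).
Selected 7 classes.

7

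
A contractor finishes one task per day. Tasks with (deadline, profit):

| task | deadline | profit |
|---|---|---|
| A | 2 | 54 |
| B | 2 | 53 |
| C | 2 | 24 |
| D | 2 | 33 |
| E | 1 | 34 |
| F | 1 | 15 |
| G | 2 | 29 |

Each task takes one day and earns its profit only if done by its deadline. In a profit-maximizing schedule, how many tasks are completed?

2

Profit order: A=54 B=53 E=34 D=33 G=29 C=24 F=15
Assign: A→slot 2, B→slot 1, E skipped, D skipped, G skipped, C skipped, F skipped.
Slots: [1:B] [2:A]
2 of 7 scheduled.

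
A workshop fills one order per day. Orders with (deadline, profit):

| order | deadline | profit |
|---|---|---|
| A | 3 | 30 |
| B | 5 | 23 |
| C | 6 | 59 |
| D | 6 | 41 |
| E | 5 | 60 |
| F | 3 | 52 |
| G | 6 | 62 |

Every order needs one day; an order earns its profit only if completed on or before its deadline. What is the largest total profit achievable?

304

Sort by profit descending; place each in the latest free slot ≤ its deadline.
Profit order: G=62 E=60 C=59 F=52 D=41 A=30 B=23
Assign: G→slot 6, E→slot 5, C→slot 4, F→slot 3, D→slot 2, A→slot 1, B skipped.
Slots: [1:A] [2:D] [3:F] [4:C] [5:E] [6:G]
Profit = 30 + 41 + 52 + 59 + 60 + 62 = 304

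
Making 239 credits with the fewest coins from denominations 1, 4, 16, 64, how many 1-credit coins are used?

Use the largest denomination that fits, subtract, and repeat.
239 = 3×64 + 2×16 + 3×4 + 3×1
Count of 1: 3

3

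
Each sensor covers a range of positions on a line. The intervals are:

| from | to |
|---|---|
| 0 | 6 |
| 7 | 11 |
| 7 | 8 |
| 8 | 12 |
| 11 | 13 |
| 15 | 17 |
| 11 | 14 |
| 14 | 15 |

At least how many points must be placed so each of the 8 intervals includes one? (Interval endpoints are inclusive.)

Sorted: [0,6] [7,8] [7,11] [8,12] [11,13] [11,14] [14,15] [15,17]
{[0,6]} hit by 6; {[7,8],[7,11],[8,12]} hit by 8; {[11,13],[11,14]} hit by 13; {[14,15],[15,17]} hit by 15.
Points: 6, 8, 13, 15 (4 total).

4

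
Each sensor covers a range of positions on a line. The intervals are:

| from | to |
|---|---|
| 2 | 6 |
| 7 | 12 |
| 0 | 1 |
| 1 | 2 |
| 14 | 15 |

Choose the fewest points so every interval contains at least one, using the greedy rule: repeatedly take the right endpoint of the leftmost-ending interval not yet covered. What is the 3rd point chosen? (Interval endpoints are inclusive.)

Process intervals by earliest right end; each time one isn't hit yet, stab at its right endpoint.
By right end: [0,1]  [1,2]  [2,6]  [7,12]  [14,15]
[0,1] uncovered → point at 1; [2,6] uncovered → point at 6; [7,12] uncovered → point at 12; [14,15] uncovered → point at 15.
Points: 1, 6, 12, 15 (4 total).

12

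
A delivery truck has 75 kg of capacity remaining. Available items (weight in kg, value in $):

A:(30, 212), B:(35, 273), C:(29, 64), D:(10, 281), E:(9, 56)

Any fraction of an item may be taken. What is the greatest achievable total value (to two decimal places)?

Ratios (sorted): D 28.10, B 7.80, A 7.07, E 6.22, C 2.21
take D (10 @ 281); take B (35 @ 273); take A (30 @ 212). Capacity used 75/75.
Total value = 766.00

766.00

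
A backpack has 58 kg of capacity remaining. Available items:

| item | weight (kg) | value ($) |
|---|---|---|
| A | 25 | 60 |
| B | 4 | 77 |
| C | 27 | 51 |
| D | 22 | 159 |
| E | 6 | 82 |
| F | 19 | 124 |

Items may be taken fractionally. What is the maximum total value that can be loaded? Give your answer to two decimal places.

458.80

Sort by value per unit weight and fill in that order.
Order: B (77/4=19.25) > E (82/6=13.67) > D (159/22=7.23) > F (124/19=6.53) > A (60/25=2.40) > C (51/27=1.89)
Fill: take B (4 @ 77) → take E (6 @ 82) → take D (22 @ 159) → take F (19 @ 124) → take 7/25 of A → 16.80; 58/58 used.
Total value = 458.80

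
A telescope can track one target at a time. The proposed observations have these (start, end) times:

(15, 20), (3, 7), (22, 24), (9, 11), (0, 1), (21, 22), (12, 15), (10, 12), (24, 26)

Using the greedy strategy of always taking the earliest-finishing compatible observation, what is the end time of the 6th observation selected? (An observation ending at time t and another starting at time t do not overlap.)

22

Sort by end time and greedily take each interval whose start is ≥ the last chosen end.
Sorted by end: (0,1)  (3,7)  (9,11)  (10,12)  (12,15)  (15,20)  (21,22)  (22,24)  (24,26)
take (0,1); take (3,7); take (9,11); take (12,15); take (15,20); take (21,22); take (22,24); take (24,26).
Selected: (0,1) (3,7) (9,11) (12,15) (15,20) (21,22) (22,24) (24,26)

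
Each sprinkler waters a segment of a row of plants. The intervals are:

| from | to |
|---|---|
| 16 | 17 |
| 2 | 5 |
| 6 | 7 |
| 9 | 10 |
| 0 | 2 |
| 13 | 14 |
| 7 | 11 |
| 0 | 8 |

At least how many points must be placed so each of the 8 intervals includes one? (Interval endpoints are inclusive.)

5

Sort by right endpoint; whenever an interval is uncovered, place a point at its right end.
By right end: [0,2]  [2,5]  [6,7]  [0,8]  [9,10]  [7,11]  [13,14]  [16,17]
[0,2] uncovered → point at 2; [6,7] uncovered → point at 7; [9,10] uncovered → point at 10; [13,14] uncovered → point at 14; [16,17] uncovered → point at 17.
Points: 2, 7, 10, 14, 17 (5 total).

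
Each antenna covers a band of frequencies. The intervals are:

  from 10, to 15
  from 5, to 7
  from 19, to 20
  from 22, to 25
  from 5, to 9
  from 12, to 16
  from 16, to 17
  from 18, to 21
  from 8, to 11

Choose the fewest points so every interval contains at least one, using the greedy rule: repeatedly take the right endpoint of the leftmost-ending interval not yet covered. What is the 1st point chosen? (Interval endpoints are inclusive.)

7

Process intervals by earliest right end; each time one isn't hit yet, stab at its right endpoint.
By right end: [5,7]  [5,9]  [8,11]  [10,15]  [12,16]  [16,17]  [19,20]  [18,21]  [22,25]
[5,7] uncovered → point at 7; [8,11] uncovered → point at 11; [12,16] uncovered → point at 16; [19,20] uncovered → point at 20; [22,25] uncovered → point at 25.
Points: 7, 11, 16, 20, 25 (5 total).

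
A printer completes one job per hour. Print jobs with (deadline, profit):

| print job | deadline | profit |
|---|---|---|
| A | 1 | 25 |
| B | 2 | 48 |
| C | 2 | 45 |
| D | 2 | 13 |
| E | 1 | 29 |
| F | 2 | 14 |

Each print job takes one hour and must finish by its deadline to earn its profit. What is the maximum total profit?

Take jobs in profit order; each goes to the latest open slot no later than its deadline.
By profit: B(d2,48), C(d2,45), E(d1,29), A(d1,25), F(d2,14), D(d2,13)
B→slot 2; C→slot 1; E skipped; A skipped; F skipped; D skipped.
Profit = 45 + 48 = 93

93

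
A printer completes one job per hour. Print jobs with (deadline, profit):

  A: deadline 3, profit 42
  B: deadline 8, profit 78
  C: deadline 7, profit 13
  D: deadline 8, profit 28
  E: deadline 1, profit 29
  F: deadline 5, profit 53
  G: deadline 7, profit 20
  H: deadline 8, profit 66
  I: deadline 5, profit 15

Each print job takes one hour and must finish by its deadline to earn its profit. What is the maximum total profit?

331

Sort by profit descending; place each in the latest free slot ≤ its deadline.
Profit order: B=78 H=66 F=53 A=42 E=29 D=28 G=20 I=15 C=13
Assign: B→slot 8, H→slot 7, F→slot 5, A→slot 3, E→slot 1, D→slot 6, G→slot 4, I→slot 2, C skipped.
Slots: [1:E] [2:I] [3:A] [4:G] [5:F] [6:D] [7:H] [8:B]
Profit = 29 + 15 + 42 + 20 + 53 + 28 + 66 + 78 = 331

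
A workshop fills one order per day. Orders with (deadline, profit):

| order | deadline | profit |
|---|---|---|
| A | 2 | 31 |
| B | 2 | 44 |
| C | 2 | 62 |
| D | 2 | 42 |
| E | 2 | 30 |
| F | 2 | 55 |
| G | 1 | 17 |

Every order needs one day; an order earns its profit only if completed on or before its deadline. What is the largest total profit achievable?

Sort by profit descending; place each in the latest free slot ≤ its deadline.
By profit: C(d2,62), F(d2,55), B(d2,44), D(d2,42), A(d2,31), E(d2,30), G(d1,17)
C→slot 2; F→slot 1; B skipped; D skipped; A skipped; E skipped; G skipped.
Profit = 55 + 62 = 117

117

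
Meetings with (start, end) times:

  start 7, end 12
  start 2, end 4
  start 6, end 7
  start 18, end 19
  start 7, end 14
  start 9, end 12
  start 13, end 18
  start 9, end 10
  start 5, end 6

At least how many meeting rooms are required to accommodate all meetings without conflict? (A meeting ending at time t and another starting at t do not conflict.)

Events (time:±→running): 2:+→1 4:-→0 5:+→1 6:-→0 6:+→1 7:-→0 7:+→1 7:+→2 9:+→3 9:+→4 … peak 4.

4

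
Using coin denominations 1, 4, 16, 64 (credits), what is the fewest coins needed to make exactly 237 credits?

Use the largest denomination that fits, subtract, and repeat.
237 = 3×64 + 2×16 + 3×4 + 1×1
Total coins = 3 + 2 + 3 + 1 = 9

9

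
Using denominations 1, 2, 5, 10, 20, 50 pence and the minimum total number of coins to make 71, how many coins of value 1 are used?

1

Use the largest denomination that fits, subtract, and repeat.
71 − 1×50→21 − 1×20→1 − 1×1→0
Count of 1: 1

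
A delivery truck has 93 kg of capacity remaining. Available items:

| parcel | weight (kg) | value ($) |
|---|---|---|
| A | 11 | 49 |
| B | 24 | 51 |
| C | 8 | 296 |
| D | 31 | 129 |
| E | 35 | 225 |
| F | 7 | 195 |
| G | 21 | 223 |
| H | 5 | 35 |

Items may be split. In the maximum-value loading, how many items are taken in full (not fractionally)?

6

Order: C (296/8=37.00) > F (195/7=27.86) > G (223/21=10.62) > H (35/5=7.00) > E (225/35=6.43) > A (49/11=4.45) > D (129/31=4.16) > B (51/24=2.12)
Fill: take C (8 @ 296) → take F (7 @ 195) → take G (21 @ 223) → take H (5 @ 35) → take E (35 @ 225) → take A (11 @ 49) → take 6/31 of D → 24.97; 93/93 used.
6 item(s) taken whole; one partial (take 6/31 of D).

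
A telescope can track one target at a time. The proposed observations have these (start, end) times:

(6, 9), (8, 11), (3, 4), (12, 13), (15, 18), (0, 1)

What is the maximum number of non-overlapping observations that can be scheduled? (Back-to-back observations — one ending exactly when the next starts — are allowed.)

Greedy by earliest finish: after sorting by end time, pick each interval compatible with the last pick.
By end time: (0,1), (3,4), (6,9), (8,11), (12,13), (15,18).
Pick (0,1); next start ≥ 1 → (3,4); next start ≥ 4 → (6,9); next start ≥ 9 → (12,13); next start ≥ 13 → (15,18).
Selected 5 observations.

5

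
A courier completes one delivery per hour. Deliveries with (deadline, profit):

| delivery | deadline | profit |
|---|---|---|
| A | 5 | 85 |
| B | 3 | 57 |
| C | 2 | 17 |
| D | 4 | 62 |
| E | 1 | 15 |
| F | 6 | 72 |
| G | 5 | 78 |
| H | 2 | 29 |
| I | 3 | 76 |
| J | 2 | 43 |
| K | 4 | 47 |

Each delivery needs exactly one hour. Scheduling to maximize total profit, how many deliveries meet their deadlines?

6

Profit order: A=85 G=78 I=76 F=72 D=62 B=57 K=47 J=43 H=29 C=17 E=15
Assign: A→slot 5, G→slot 4, I→slot 3, F→slot 6, D→slot 2, B→slot 1, K skipped, J skipped, H skipped, C skipped, E skipped.
Slots: [1:B] [2:D] [3:I] [4:G] [5:A] [6:F]
6 of 11 scheduled.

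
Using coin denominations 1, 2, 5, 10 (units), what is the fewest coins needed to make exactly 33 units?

5

33 = 3×10 + 1×2 + 1×1
Total coins = 3 + 1 + 1 = 5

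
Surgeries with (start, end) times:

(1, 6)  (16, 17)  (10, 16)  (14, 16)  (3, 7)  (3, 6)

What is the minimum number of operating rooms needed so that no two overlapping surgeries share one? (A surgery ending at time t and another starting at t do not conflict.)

3

The answer is the maximum number of intervals overlapping at any instant.
starts: [1, 3, 3, 10, 14, 16]
ends:   [6, 6, 7, 16, 16, 17]
s1→1 s3→2 s3→3  — peak 3.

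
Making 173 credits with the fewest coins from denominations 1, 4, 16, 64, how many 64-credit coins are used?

2

Greedy: take as many of the largest coin as possible, then repeat with the remainder.
173 − 2×64→45 − 2×16→13 − 3×4→1 − 1×1→0
Count of 64: 2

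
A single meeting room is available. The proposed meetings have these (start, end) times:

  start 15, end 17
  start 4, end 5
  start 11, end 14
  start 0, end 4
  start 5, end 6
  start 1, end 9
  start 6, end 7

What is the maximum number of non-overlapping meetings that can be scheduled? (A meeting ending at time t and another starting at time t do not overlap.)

6

By end time: (0,4), (4,5), (5,6), (6,7), (1,9), (11,14), (15,17).
Pick (0,4); next start ≥ 4 → (4,5); next start ≥ 5 → (5,6); next start ≥ 6 → (6,7); next start ≥ 7 → (11,14); next start ≥ 14 → (15,17).
Selected 6 meetings.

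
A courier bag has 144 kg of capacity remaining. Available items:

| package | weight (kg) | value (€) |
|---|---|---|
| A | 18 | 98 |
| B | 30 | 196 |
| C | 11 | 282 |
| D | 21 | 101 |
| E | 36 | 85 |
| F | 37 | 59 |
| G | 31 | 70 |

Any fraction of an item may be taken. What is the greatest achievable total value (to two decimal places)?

Order: C (282/11=25.64) > B (196/30=6.53) > A (98/18=5.44) > D (101/21=4.81) > E (85/36=2.36) > G (70/31=2.26) > F (59/37=1.59)
Fill: take C (11 @ 282) → take B (30 @ 196) → take A (18 @ 98) → take D (21 @ 101) → take E (36 @ 85) → take 28/31 of G → 63.23; 144/144 used.
Total value = 825.23

825.23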